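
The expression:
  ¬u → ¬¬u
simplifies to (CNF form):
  u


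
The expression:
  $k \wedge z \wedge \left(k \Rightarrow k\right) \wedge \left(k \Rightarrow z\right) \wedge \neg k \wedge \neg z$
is never true.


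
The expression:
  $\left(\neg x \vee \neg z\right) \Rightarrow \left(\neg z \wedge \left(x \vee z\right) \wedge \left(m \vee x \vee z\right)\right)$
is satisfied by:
  {x: True}


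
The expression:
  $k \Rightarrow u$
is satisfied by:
  {u: True, k: False}
  {k: False, u: False}
  {k: True, u: True}


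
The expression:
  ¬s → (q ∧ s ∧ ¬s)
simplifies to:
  s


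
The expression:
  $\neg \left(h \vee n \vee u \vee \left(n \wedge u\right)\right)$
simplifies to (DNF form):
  $\neg h \wedge \neg n \wedge \neg u$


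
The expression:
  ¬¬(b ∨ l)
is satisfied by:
  {b: True, l: True}
  {b: True, l: False}
  {l: True, b: False}


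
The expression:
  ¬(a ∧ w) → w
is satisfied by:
  {w: True}


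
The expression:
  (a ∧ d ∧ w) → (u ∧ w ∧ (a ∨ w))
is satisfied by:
  {u: True, w: False, d: False, a: False}
  {a: False, w: False, u: False, d: False}
  {a: True, u: True, w: False, d: False}
  {a: True, w: False, u: False, d: False}
  {d: True, u: True, a: False, w: False}
  {d: True, a: False, w: False, u: False}
  {d: True, a: True, u: True, w: False}
  {d: True, a: True, w: False, u: False}
  {u: True, w: True, d: False, a: False}
  {w: True, d: False, u: False, a: False}
  {a: True, w: True, u: True, d: False}
  {a: True, w: True, d: False, u: False}
  {u: True, w: True, d: True, a: False}
  {w: True, d: True, a: False, u: False}
  {a: True, w: True, d: True, u: True}


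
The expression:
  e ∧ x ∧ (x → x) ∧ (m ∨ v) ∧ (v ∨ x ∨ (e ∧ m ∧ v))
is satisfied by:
  {e: True, m: True, v: True, x: True}
  {e: True, m: True, x: True, v: False}
  {e: True, v: True, x: True, m: False}


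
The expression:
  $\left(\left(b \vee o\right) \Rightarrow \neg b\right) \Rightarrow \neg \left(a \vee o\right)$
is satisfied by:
  {b: True, o: False, a: False}
  {b: True, a: True, o: False}
  {b: True, o: True, a: False}
  {b: True, a: True, o: True}
  {a: False, o: False, b: False}


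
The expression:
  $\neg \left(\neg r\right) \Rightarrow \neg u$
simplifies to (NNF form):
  $\neg r \vee \neg u$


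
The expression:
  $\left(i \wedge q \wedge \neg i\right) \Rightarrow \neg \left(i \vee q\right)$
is always true.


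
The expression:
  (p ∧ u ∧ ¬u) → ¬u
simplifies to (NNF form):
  True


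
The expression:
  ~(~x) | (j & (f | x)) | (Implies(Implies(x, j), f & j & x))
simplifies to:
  x | (f & j)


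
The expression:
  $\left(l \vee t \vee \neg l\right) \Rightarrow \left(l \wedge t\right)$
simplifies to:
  $l \wedge t$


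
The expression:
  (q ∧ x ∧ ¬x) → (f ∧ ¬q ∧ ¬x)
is always true.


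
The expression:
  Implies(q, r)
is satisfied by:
  {r: True, q: False}
  {q: False, r: False}
  {q: True, r: True}


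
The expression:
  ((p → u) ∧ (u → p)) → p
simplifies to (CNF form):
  p ∨ u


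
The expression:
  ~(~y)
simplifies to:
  y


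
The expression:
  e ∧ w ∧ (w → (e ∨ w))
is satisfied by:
  {e: True, w: True}


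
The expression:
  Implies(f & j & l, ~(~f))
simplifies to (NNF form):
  True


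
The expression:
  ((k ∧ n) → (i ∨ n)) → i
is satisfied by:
  {i: True}


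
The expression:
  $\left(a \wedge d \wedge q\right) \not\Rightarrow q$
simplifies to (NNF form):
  $\text{False}$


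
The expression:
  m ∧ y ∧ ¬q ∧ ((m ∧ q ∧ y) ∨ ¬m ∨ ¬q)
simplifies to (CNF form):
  m ∧ y ∧ ¬q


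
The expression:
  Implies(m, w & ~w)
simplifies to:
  ~m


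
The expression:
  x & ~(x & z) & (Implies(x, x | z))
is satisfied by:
  {x: True, z: False}


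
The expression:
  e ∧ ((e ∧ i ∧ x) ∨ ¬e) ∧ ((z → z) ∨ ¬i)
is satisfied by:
  {i: True, e: True, x: True}


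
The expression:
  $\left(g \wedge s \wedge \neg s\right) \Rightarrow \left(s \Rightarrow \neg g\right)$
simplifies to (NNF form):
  $\text{True}$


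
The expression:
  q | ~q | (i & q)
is always true.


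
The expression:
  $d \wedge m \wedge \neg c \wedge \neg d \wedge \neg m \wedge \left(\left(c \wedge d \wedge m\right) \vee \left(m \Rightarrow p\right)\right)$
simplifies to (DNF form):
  $\text{False}$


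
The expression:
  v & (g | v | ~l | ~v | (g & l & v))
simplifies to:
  v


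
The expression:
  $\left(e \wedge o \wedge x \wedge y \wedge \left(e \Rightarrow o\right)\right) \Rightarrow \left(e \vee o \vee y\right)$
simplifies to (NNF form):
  $\text{True}$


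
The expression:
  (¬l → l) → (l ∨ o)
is always true.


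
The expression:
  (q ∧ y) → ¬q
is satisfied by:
  {q: False, y: False}
  {y: True, q: False}
  {q: True, y: False}


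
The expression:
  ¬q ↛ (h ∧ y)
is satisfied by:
  {q: False, h: False, y: False}
  {y: True, q: False, h: False}
  {h: True, q: False, y: False}


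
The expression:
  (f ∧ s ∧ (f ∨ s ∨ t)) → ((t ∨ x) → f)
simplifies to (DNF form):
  True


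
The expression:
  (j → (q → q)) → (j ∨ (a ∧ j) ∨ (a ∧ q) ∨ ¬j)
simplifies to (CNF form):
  True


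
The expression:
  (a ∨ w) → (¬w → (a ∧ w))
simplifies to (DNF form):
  w ∨ ¬a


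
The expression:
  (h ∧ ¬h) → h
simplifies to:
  True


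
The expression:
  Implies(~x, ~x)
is always true.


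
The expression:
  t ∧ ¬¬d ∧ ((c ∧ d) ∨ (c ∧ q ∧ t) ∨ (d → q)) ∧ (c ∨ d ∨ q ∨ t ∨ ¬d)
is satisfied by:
  {t: True, d: True, q: True, c: True}
  {t: True, d: True, q: True, c: False}
  {t: True, d: True, c: True, q: False}


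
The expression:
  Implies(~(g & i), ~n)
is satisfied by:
  {g: True, i: True, n: False}
  {g: True, i: False, n: False}
  {i: True, g: False, n: False}
  {g: False, i: False, n: False}
  {n: True, g: True, i: True}


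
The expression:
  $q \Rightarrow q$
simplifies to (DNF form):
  $\text{True}$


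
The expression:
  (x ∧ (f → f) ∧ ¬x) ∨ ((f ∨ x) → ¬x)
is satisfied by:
  {x: False}


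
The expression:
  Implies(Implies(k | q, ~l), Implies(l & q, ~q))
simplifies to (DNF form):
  True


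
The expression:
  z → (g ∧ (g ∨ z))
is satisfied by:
  {g: True, z: False}
  {z: False, g: False}
  {z: True, g: True}


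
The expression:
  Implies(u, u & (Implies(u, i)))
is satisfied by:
  {i: True, u: False}
  {u: False, i: False}
  {u: True, i: True}


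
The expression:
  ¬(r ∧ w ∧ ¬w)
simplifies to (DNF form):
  True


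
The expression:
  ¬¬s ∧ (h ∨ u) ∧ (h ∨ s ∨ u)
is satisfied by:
  {u: True, h: True, s: True}
  {u: True, s: True, h: False}
  {h: True, s: True, u: False}


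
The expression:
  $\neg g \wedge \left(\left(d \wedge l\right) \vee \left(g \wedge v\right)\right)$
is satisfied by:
  {d: True, l: True, g: False}


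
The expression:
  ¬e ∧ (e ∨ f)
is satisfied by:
  {f: True, e: False}


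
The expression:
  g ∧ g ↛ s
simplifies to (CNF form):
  g ∧ ¬s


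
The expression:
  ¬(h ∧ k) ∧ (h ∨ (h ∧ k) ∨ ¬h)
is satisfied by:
  {h: False, k: False}
  {k: True, h: False}
  {h: True, k: False}


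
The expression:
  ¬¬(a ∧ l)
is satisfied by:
  {a: True, l: True}


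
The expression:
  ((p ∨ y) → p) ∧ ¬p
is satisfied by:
  {y: False, p: False}


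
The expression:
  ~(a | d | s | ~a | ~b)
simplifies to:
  False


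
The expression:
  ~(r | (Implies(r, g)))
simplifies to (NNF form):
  False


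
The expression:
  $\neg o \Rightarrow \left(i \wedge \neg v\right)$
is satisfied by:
  {i: True, o: True, v: False}
  {o: True, v: False, i: False}
  {i: True, o: True, v: True}
  {o: True, v: True, i: False}
  {i: True, v: False, o: False}


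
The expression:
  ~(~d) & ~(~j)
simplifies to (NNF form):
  d & j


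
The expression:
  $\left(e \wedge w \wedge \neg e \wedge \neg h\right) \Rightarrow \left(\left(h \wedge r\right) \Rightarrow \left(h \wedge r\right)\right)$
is always true.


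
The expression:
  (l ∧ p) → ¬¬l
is always true.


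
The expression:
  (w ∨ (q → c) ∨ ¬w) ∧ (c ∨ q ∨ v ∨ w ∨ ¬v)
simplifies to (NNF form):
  True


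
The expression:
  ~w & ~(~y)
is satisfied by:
  {y: True, w: False}


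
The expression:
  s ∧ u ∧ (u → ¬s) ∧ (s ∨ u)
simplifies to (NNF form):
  False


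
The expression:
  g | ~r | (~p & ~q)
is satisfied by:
  {g: True, p: False, r: False, q: False}
  {q: True, g: True, p: False, r: False}
  {g: True, p: True, q: False, r: False}
  {q: True, g: True, p: True, r: False}
  {q: False, p: False, g: False, r: False}
  {q: True, p: False, g: False, r: False}
  {p: True, q: False, g: False, r: False}
  {q: True, p: True, g: False, r: False}
  {r: True, g: True, q: False, p: False}
  {r: True, q: True, g: True, p: False}
  {r: True, g: True, p: True, q: False}
  {r: True, q: True, g: True, p: True}
  {r: True, q: False, p: False, g: False}


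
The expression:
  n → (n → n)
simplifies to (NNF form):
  True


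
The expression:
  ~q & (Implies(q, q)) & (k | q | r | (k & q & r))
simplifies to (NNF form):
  ~q & (k | r)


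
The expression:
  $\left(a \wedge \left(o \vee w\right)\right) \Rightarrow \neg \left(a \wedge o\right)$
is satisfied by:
  {o: False, a: False}
  {a: True, o: False}
  {o: True, a: False}


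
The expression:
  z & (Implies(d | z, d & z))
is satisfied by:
  {z: True, d: True}


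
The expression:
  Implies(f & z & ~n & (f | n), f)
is always true.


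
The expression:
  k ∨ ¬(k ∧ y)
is always true.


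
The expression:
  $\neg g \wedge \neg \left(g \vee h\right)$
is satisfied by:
  {g: False, h: False}


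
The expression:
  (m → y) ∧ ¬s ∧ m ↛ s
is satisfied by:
  {m: True, y: True, s: False}


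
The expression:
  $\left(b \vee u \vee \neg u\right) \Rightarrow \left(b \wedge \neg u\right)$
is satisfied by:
  {b: True, u: False}


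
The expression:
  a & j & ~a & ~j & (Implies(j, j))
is never true.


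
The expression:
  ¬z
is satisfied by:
  {z: False}


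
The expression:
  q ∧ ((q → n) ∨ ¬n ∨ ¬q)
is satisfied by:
  {q: True}


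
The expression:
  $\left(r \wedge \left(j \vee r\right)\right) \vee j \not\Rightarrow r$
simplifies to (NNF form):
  $j \vee r$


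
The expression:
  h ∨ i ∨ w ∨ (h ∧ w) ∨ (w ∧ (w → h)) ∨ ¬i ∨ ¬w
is always true.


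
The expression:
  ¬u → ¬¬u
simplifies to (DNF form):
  u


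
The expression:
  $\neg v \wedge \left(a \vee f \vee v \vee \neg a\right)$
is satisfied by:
  {v: False}


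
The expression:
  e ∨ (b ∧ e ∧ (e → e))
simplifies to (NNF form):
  e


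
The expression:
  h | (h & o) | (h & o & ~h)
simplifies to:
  h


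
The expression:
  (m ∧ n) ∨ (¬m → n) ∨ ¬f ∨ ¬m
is always true.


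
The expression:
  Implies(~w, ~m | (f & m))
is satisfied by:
  {w: True, f: True, m: False}
  {w: True, f: False, m: False}
  {f: True, w: False, m: False}
  {w: False, f: False, m: False}
  {w: True, m: True, f: True}
  {w: True, m: True, f: False}
  {m: True, f: True, w: False}


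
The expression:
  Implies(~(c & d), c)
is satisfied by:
  {c: True}


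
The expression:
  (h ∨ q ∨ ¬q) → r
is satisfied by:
  {r: True}


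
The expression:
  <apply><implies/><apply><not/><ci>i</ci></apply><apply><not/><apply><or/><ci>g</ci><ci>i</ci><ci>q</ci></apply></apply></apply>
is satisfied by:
  {i: True, q: False, g: False}
  {i: True, g: True, q: False}
  {i: True, q: True, g: False}
  {i: True, g: True, q: True}
  {g: False, q: False, i: False}


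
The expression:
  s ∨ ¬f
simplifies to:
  s ∨ ¬f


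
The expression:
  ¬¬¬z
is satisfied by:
  {z: False}


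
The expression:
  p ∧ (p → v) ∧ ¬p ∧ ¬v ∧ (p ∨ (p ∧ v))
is never true.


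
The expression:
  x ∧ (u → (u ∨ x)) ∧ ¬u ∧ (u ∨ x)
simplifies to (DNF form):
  x ∧ ¬u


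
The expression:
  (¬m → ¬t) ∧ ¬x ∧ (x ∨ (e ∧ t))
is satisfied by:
  {t: True, m: True, e: True, x: False}


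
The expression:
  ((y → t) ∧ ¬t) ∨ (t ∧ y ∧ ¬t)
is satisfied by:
  {y: False, t: False}


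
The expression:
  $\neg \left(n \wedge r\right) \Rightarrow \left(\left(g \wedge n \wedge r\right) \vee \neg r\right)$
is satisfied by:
  {n: True, r: False}
  {r: False, n: False}
  {r: True, n: True}


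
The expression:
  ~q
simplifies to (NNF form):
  ~q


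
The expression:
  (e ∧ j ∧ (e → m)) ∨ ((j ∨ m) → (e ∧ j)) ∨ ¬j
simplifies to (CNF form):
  e ∨ ¬j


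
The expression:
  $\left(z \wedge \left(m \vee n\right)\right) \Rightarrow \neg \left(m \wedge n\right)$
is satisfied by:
  {m: False, z: False, n: False}
  {n: True, m: False, z: False}
  {z: True, m: False, n: False}
  {n: True, z: True, m: False}
  {m: True, n: False, z: False}
  {n: True, m: True, z: False}
  {z: True, m: True, n: False}


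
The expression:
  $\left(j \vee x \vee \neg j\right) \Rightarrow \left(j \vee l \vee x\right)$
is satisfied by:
  {x: True, l: True, j: True}
  {x: True, l: True, j: False}
  {x: True, j: True, l: False}
  {x: True, j: False, l: False}
  {l: True, j: True, x: False}
  {l: True, j: False, x: False}
  {j: True, l: False, x: False}


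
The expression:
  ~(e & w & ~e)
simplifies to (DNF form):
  True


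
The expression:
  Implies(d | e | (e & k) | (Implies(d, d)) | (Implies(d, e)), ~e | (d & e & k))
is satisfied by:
  {d: True, k: True, e: False}
  {d: True, k: False, e: False}
  {k: True, d: False, e: False}
  {d: False, k: False, e: False}
  {d: True, e: True, k: True}


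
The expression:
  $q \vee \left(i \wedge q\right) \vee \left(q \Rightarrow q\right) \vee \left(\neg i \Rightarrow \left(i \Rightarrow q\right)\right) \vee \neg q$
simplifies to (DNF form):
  $\text{True}$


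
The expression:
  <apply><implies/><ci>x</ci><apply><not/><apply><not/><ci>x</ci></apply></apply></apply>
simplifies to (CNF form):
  <true/>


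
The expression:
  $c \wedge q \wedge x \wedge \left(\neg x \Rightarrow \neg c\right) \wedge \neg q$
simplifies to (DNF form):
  $\text{False}$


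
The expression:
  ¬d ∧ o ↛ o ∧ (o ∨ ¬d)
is never true.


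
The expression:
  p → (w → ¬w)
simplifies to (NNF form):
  ¬p ∨ ¬w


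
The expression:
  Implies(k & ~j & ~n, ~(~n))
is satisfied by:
  {n: True, j: True, k: False}
  {n: True, j: False, k: False}
  {j: True, n: False, k: False}
  {n: False, j: False, k: False}
  {n: True, k: True, j: True}
  {n: True, k: True, j: False}
  {k: True, j: True, n: False}


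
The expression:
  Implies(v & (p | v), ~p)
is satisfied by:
  {p: False, v: False}
  {v: True, p: False}
  {p: True, v: False}


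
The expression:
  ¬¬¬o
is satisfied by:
  {o: False}


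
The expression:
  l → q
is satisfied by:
  {q: True, l: False}
  {l: False, q: False}
  {l: True, q: True}


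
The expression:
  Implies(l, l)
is always true.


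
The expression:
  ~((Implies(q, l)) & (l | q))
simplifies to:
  ~l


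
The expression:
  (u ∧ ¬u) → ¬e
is always true.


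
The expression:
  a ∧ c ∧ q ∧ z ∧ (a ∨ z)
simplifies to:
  a ∧ c ∧ q ∧ z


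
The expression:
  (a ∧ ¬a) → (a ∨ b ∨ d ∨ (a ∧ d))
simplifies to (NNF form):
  True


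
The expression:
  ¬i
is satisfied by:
  {i: False}


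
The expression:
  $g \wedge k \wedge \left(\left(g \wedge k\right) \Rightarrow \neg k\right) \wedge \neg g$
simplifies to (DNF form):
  $\text{False}$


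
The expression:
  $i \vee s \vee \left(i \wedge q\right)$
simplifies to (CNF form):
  $i \vee s$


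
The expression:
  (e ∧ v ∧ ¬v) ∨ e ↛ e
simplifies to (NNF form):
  False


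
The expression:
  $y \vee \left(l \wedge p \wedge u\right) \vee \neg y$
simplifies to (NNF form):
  $\text{True}$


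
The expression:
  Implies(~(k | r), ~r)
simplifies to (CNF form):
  True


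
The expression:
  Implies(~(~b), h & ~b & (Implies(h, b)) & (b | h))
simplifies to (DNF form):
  ~b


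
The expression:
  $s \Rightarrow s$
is always true.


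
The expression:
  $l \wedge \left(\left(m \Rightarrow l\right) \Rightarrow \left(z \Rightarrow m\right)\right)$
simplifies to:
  $l \wedge \left(m \vee \neg z\right)$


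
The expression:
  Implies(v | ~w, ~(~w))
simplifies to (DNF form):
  w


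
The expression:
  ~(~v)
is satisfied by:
  {v: True}


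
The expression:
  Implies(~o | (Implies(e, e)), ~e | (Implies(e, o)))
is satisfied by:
  {o: True, e: False}
  {e: False, o: False}
  {e: True, o: True}


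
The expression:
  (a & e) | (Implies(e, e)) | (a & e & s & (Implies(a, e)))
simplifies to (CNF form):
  True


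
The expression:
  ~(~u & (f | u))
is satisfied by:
  {u: True, f: False}
  {f: False, u: False}
  {f: True, u: True}


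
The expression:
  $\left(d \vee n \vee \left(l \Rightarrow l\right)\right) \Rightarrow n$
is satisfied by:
  {n: True}


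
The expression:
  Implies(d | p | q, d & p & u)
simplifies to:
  (d | ~p) & (d | ~q) & (p | ~d) & (u | ~p)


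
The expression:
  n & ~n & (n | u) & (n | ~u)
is never true.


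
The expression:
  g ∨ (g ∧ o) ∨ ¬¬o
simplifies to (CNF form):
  g ∨ o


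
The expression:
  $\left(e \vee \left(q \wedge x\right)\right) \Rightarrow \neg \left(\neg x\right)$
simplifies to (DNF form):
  $x \vee \neg e$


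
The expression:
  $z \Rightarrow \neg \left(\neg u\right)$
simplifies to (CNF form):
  $u \vee \neg z$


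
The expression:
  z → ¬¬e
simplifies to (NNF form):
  e ∨ ¬z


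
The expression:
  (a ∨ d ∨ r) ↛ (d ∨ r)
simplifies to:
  a ∧ ¬d ∧ ¬r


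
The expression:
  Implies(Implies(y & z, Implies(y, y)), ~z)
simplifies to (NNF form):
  ~z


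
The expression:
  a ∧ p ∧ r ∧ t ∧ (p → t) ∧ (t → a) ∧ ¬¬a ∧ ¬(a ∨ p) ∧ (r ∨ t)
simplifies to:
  False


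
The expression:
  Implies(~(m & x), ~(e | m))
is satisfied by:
  {x: True, e: False, m: False}
  {e: False, m: False, x: False}
  {x: True, m: True, e: False}
  {x: True, e: True, m: True}


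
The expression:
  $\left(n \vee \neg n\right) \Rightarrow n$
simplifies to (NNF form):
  $n$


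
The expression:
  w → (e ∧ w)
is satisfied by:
  {e: True, w: False}
  {w: False, e: False}
  {w: True, e: True}


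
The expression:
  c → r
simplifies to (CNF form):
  r ∨ ¬c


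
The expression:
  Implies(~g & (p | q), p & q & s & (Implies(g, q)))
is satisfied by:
  {g: True, s: True, p: False, q: False}
  {g: True, p: False, s: False, q: False}
  {q: True, g: True, s: True, p: False}
  {q: True, g: True, p: False, s: False}
  {g: True, s: True, p: True, q: False}
  {g: True, p: True, s: False, q: False}
  {g: True, q: True, p: True, s: True}
  {g: True, q: True, p: True, s: False}
  {s: True, q: False, p: False, g: False}
  {q: False, p: False, s: False, g: False}
  {q: True, s: True, p: True, g: False}


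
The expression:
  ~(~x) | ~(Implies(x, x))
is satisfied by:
  {x: True}


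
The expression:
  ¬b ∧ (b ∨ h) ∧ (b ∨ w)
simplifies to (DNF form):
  h ∧ w ∧ ¬b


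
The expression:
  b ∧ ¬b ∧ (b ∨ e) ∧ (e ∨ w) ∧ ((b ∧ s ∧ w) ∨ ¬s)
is never true.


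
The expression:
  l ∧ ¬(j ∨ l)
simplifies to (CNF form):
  False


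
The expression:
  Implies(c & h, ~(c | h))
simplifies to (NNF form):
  ~c | ~h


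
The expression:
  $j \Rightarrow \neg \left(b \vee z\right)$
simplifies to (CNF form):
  $\left(\neg b \vee \neg j\right) \wedge \left(\neg j \vee \neg z\right)$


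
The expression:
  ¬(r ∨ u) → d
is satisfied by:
  {r: True, d: True, u: True}
  {r: True, d: True, u: False}
  {r: True, u: True, d: False}
  {r: True, u: False, d: False}
  {d: True, u: True, r: False}
  {d: True, u: False, r: False}
  {u: True, d: False, r: False}


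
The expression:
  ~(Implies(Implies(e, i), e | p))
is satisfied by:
  {e: False, p: False}


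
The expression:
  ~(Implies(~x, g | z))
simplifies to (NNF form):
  ~g & ~x & ~z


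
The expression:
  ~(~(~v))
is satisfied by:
  {v: False}


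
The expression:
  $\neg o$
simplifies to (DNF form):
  $\neg o$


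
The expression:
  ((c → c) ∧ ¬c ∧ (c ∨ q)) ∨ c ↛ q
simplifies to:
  (c ∧ ¬q) ∨ (q ∧ ¬c)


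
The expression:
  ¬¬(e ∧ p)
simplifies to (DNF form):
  e ∧ p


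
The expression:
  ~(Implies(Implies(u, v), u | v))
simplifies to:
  ~u & ~v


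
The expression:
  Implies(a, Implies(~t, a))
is always true.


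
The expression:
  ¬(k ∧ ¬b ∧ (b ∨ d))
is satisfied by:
  {b: True, k: False, d: False}
  {k: False, d: False, b: False}
  {b: True, d: True, k: False}
  {d: True, k: False, b: False}
  {b: True, k: True, d: False}
  {k: True, b: False, d: False}
  {b: True, d: True, k: True}


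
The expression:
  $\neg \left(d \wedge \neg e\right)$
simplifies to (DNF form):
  $e \vee \neg d$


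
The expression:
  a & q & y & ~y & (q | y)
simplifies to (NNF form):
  False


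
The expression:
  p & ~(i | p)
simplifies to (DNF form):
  False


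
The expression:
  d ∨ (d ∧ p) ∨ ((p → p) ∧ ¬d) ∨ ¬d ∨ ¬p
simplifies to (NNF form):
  True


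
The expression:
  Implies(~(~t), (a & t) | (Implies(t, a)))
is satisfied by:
  {a: True, t: False}
  {t: False, a: False}
  {t: True, a: True}


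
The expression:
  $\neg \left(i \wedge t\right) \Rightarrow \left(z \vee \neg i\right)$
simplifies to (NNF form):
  $t \vee z \vee \neg i$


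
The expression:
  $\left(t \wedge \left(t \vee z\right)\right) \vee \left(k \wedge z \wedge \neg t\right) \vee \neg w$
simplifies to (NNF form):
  $t \vee \left(k \wedge z\right) \vee \neg w$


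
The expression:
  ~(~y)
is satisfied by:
  {y: True}


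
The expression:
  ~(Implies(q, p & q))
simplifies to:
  q & ~p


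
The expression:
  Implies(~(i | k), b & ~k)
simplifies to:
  b | i | k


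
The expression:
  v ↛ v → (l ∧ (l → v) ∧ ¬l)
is always true.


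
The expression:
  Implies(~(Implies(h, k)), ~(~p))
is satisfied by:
  {k: True, p: True, h: False}
  {k: True, h: False, p: False}
  {p: True, h: False, k: False}
  {p: False, h: False, k: False}
  {k: True, p: True, h: True}
  {k: True, h: True, p: False}
  {p: True, h: True, k: False}


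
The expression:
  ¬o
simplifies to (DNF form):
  ¬o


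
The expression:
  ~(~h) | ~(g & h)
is always true.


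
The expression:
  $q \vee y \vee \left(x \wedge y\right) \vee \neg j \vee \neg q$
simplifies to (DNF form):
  $\text{True}$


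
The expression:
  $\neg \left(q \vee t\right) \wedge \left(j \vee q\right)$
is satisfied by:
  {j: True, q: False, t: False}


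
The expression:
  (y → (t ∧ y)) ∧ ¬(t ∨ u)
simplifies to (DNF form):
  ¬t ∧ ¬u ∧ ¬y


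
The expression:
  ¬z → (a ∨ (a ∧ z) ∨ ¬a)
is always true.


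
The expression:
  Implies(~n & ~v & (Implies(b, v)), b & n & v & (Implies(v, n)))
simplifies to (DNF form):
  b | n | v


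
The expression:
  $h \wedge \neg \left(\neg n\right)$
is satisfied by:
  {h: True, n: True}


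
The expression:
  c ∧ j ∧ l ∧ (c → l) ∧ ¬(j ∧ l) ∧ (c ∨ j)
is never true.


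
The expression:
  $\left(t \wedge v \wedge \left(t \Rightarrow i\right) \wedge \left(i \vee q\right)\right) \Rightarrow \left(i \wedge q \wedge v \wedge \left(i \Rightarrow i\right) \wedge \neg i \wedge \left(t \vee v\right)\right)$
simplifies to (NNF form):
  $\neg i \vee \neg t \vee \neg v$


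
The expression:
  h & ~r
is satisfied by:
  {h: True, r: False}


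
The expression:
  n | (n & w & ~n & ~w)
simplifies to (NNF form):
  n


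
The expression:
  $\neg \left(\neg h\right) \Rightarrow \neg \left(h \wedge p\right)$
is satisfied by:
  {p: False, h: False}
  {h: True, p: False}
  {p: True, h: False}


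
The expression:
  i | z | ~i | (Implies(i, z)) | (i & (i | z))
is always true.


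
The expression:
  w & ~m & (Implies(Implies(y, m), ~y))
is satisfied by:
  {w: True, m: False}


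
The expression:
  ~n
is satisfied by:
  {n: False}


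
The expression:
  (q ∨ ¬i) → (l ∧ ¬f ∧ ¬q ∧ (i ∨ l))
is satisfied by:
  {i: True, l: True, q: False, f: False}
  {i: True, q: False, f: False, l: False}
  {i: True, l: True, f: True, q: False}
  {i: True, f: True, q: False, l: False}
  {l: True, q: False, f: False, i: False}


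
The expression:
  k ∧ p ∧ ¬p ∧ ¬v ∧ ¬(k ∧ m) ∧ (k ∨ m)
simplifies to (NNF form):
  False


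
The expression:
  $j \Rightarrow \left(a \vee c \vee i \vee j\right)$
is always true.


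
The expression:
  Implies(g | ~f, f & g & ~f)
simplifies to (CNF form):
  f & ~g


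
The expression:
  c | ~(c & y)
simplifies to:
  True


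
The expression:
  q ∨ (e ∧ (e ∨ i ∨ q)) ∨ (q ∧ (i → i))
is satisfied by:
  {q: True, e: True}
  {q: True, e: False}
  {e: True, q: False}


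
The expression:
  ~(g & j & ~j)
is always true.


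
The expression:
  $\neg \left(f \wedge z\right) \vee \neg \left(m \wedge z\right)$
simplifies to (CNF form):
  $\neg f \vee \neg m \vee \neg z$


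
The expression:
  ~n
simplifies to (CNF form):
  ~n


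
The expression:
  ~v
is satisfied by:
  {v: False}


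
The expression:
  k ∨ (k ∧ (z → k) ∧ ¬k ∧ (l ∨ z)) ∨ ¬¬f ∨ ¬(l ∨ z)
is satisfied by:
  {k: True, f: True, z: False, l: False}
  {k: True, l: True, f: True, z: False}
  {k: True, f: True, z: True, l: False}
  {k: True, l: True, f: True, z: True}
  {k: True, z: False, f: False, l: False}
  {k: True, l: True, z: False, f: False}
  {k: True, z: True, f: False, l: False}
  {k: True, l: True, z: True, f: False}
  {f: True, l: False, z: False, k: False}
  {l: True, f: True, z: False, k: False}
  {f: True, z: True, l: False, k: False}
  {l: True, f: True, z: True, k: False}
  {l: False, z: False, f: False, k: False}


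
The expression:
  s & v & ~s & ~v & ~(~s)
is never true.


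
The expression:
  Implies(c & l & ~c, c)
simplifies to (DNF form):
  True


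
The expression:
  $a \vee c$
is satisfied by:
  {a: True, c: True}
  {a: True, c: False}
  {c: True, a: False}


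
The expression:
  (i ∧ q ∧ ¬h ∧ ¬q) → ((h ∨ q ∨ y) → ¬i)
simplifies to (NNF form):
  True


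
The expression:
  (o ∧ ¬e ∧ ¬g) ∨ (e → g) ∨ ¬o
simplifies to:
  g ∨ ¬e ∨ ¬o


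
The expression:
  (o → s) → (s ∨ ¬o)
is always true.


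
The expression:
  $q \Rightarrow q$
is always true.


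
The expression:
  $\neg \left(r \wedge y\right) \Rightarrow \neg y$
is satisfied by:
  {r: True, y: False}
  {y: False, r: False}
  {y: True, r: True}


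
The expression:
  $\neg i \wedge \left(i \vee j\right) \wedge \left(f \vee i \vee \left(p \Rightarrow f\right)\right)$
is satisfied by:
  {j: True, f: True, i: False, p: False}
  {j: True, i: False, p: False, f: False}
  {j: True, f: True, p: True, i: False}


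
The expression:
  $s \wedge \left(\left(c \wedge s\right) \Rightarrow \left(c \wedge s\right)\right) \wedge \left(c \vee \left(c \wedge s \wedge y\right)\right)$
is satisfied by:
  {c: True, s: True}


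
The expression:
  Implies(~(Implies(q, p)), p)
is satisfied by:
  {p: True, q: False}
  {q: False, p: False}
  {q: True, p: True}


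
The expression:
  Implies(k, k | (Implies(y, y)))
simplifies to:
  True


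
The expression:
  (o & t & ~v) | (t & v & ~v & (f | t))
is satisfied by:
  {t: True, o: True, v: False}


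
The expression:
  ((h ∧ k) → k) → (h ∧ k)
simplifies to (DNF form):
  h ∧ k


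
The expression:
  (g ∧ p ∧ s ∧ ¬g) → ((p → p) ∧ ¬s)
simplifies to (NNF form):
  True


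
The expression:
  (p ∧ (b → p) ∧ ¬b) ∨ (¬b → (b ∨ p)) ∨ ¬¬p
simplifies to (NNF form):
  b ∨ p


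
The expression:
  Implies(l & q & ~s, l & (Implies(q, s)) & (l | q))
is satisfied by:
  {s: True, l: False, q: False}
  {l: False, q: False, s: False}
  {q: True, s: True, l: False}
  {q: True, l: False, s: False}
  {s: True, l: True, q: False}
  {l: True, s: False, q: False}
  {q: True, l: True, s: True}


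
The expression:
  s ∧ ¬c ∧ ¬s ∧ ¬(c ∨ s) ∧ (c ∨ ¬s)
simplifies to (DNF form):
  False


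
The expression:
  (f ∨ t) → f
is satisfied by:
  {f: True, t: False}
  {t: False, f: False}
  {t: True, f: True}


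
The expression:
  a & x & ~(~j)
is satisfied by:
  {a: True, j: True, x: True}


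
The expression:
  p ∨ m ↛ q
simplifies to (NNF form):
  p ∨ (m ∧ ¬q)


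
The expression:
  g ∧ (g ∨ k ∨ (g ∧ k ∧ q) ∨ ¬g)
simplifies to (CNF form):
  g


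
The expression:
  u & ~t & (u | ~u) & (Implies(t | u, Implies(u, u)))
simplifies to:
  u & ~t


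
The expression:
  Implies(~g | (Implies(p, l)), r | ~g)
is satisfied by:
  {r: True, p: True, l: False, g: False}
  {r: True, l: False, g: False, p: False}
  {r: True, p: True, l: True, g: False}
  {r: True, l: True, g: False, p: False}
  {p: True, l: False, g: False, r: False}
  {p: False, l: False, g: False, r: False}
  {p: True, l: True, g: False, r: False}
  {l: True, p: False, g: False, r: False}
  {p: True, g: True, r: True, l: False}
  {g: True, r: True, p: False, l: False}
  {p: True, g: True, r: True, l: True}
  {g: True, r: True, l: True, p: False}
  {g: True, p: True, r: False, l: False}


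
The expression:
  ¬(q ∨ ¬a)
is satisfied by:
  {a: True, q: False}


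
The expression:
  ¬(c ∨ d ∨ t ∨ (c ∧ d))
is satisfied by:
  {d: False, t: False, c: False}


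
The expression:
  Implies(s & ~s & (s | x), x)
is always true.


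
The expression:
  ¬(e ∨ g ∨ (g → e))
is never true.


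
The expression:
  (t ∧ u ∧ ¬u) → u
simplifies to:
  True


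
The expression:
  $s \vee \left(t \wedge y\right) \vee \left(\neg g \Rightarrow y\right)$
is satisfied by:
  {y: True, g: True, s: True}
  {y: True, g: True, s: False}
  {y: True, s: True, g: False}
  {y: True, s: False, g: False}
  {g: True, s: True, y: False}
  {g: True, s: False, y: False}
  {s: True, g: False, y: False}


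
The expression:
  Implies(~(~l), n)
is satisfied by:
  {n: True, l: False}
  {l: False, n: False}
  {l: True, n: True}


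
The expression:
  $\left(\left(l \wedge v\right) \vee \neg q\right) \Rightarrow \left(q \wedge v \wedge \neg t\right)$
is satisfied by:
  {q: True, l: False, v: False, t: False}
  {q: True, t: True, l: False, v: False}
  {q: True, v: True, l: False, t: False}
  {q: True, t: True, v: True, l: False}
  {q: True, l: True, v: False, t: False}
  {q: True, t: True, l: True, v: False}
  {q: True, v: True, l: True, t: False}


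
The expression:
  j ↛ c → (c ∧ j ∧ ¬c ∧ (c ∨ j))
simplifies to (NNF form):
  c ∨ ¬j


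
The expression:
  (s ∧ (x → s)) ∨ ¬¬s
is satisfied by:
  {s: True}


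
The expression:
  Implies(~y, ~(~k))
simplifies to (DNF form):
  k | y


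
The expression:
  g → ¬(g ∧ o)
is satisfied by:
  {g: False, o: False}
  {o: True, g: False}
  {g: True, o: False}


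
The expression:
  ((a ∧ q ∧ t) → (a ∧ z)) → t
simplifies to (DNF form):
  t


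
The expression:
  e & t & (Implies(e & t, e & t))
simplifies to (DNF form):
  e & t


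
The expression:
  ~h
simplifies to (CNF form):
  ~h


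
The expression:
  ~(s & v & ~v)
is always true.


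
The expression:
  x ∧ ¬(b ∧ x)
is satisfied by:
  {x: True, b: False}


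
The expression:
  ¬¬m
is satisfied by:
  {m: True}


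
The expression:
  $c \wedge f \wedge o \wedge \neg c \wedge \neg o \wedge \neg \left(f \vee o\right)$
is never true.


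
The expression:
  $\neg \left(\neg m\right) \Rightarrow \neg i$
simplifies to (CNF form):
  $\neg i \vee \neg m$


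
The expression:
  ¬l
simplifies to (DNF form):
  ¬l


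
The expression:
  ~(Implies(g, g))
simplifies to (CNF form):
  False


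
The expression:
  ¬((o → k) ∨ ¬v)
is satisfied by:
  {o: True, v: True, k: False}


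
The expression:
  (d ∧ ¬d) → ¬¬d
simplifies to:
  True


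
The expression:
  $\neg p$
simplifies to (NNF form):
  $\neg p$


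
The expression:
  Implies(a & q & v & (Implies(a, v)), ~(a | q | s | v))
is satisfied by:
  {v: False, q: False, a: False}
  {a: True, v: False, q: False}
  {q: True, v: False, a: False}
  {a: True, q: True, v: False}
  {v: True, a: False, q: False}
  {a: True, v: True, q: False}
  {q: True, v: True, a: False}


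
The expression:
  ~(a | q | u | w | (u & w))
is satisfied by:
  {q: False, u: False, w: False, a: False}


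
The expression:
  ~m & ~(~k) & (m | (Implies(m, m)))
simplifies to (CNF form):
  k & ~m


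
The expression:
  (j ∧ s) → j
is always true.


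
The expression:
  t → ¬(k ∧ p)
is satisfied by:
  {p: False, k: False, t: False}
  {t: True, p: False, k: False}
  {k: True, p: False, t: False}
  {t: True, k: True, p: False}
  {p: True, t: False, k: False}
  {t: True, p: True, k: False}
  {k: True, p: True, t: False}


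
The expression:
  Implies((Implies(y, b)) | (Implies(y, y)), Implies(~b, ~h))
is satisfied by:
  {b: True, h: False}
  {h: False, b: False}
  {h: True, b: True}


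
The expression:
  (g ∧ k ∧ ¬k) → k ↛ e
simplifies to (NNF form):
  True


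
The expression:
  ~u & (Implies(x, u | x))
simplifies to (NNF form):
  ~u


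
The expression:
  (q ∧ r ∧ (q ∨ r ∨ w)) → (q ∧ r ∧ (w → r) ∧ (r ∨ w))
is always true.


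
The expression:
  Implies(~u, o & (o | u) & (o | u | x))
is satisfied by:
  {o: True, u: True}
  {o: True, u: False}
  {u: True, o: False}


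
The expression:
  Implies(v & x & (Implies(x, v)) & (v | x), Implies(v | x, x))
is always true.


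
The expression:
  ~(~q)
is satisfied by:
  {q: True}


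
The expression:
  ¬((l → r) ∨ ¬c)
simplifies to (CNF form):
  c ∧ l ∧ ¬r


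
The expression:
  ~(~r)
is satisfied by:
  {r: True}


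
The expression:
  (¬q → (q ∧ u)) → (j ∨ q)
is always true.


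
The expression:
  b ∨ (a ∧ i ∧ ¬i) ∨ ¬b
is always true.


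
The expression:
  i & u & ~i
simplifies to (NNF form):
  False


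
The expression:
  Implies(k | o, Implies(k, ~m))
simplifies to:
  ~k | ~m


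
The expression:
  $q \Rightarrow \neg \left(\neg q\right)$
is always true.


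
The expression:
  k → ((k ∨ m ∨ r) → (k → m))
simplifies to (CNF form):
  m ∨ ¬k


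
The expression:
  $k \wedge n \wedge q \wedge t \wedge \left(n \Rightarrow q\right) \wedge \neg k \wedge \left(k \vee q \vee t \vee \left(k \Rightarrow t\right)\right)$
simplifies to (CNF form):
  $\text{False}$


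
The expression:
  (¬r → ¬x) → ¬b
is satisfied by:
  {x: True, r: False, b: False}
  {r: False, b: False, x: False}
  {x: True, r: True, b: False}
  {r: True, x: False, b: False}
  {b: True, x: True, r: False}


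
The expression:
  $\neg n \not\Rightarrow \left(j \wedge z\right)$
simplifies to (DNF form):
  $\left(\neg j \wedge \neg n\right) \vee \left(\neg n \wedge \neg z\right)$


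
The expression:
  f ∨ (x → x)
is always true.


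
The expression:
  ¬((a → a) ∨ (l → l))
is never true.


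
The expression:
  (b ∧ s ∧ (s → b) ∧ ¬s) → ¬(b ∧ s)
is always true.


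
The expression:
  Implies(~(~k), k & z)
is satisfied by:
  {z: True, k: False}
  {k: False, z: False}
  {k: True, z: True}


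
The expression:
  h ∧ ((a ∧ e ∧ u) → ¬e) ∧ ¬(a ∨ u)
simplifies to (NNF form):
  h ∧ ¬a ∧ ¬u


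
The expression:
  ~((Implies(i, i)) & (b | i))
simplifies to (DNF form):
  ~b & ~i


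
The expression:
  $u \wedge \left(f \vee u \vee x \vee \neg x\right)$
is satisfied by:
  {u: True}


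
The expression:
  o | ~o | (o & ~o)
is always true.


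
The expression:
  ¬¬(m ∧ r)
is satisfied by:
  {r: True, m: True}


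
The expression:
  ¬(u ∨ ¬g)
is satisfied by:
  {g: True, u: False}


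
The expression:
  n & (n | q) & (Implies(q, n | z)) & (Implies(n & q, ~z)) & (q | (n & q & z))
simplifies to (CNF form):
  n & q & ~z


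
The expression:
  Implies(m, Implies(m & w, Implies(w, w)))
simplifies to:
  True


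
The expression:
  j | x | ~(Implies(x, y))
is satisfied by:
  {x: True, j: True}
  {x: True, j: False}
  {j: True, x: False}


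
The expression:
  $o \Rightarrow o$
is always true.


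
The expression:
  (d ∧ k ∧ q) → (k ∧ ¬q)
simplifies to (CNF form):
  ¬d ∨ ¬k ∨ ¬q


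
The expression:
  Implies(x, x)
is always true.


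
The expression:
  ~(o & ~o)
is always true.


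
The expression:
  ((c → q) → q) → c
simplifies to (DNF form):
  c ∨ ¬q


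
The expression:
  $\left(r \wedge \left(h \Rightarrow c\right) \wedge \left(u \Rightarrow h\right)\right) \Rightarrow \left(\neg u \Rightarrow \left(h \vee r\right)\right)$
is always true.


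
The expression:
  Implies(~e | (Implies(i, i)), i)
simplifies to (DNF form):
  i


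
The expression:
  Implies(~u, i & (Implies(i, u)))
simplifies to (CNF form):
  u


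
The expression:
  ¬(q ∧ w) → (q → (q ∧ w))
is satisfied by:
  {w: True, q: False}
  {q: False, w: False}
  {q: True, w: True}


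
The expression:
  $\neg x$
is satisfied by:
  {x: False}


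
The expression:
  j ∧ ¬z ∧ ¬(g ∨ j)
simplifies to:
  False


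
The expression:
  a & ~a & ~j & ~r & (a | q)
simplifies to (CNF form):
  False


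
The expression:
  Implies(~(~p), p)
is always true.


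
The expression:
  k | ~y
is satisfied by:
  {k: True, y: False}
  {y: False, k: False}
  {y: True, k: True}


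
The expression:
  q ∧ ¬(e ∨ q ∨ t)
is never true.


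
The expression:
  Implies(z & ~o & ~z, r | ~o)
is always true.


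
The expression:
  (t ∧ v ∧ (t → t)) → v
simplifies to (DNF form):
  True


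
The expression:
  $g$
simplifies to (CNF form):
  $g$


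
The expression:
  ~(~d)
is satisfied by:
  {d: True}


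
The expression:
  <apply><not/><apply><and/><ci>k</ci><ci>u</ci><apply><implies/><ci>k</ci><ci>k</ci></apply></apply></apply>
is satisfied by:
  {u: False, k: False}
  {k: True, u: False}
  {u: True, k: False}
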